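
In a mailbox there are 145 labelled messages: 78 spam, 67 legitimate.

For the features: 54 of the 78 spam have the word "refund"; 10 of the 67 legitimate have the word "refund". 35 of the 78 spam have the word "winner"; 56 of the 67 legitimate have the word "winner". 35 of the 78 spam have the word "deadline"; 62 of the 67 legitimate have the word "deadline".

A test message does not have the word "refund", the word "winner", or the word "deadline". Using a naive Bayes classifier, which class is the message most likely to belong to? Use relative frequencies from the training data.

spam: (78/145) × (24/78) × (43/78) × (43/78) ≈ 0.0503027
legitimate: (67/145) × (57/67) × (11/67) × (5/67) ≈ 0.00481637
Highest score → spam.

spam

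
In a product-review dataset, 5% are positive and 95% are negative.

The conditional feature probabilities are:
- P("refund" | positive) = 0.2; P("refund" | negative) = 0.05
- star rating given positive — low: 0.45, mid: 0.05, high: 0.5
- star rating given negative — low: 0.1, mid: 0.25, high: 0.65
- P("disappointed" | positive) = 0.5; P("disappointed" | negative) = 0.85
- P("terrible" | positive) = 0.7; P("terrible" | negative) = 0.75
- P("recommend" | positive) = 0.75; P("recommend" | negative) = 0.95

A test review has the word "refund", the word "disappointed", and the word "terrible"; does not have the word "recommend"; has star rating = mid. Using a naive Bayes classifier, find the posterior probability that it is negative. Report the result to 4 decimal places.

0.8964

positive: 0.05 × 0.2 × 0.05 × 0.5 × 0.7 × (1−0.75) = 0.00004375
negative: 0.95 × 0.05 × 0.25 × 0.85 × 0.75 × (1−0.95) = 0.000378515625
P(negative | x) = 0.000378515625 / 0.000422265625 ≈ 0.8964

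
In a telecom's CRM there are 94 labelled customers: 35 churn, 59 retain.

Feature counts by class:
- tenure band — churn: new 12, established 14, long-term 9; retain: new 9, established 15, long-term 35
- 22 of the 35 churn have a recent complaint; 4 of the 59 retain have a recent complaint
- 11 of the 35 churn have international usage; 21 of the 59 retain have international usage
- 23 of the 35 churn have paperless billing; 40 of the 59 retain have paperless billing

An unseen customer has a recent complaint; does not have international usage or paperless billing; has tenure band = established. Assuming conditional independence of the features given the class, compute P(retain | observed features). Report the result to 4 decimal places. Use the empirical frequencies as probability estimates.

0.0925

churn: (35/94) × (14/35) × (22/35) × (24/35) × (12/35) ≈ 0.0220096
retain: (59/94) × (15/59) × (4/59) × (38/59) × (19/59) ≈ 0.00224391
P(retain | x) = 0.00224391 / 0.02425351 ≈ 0.0925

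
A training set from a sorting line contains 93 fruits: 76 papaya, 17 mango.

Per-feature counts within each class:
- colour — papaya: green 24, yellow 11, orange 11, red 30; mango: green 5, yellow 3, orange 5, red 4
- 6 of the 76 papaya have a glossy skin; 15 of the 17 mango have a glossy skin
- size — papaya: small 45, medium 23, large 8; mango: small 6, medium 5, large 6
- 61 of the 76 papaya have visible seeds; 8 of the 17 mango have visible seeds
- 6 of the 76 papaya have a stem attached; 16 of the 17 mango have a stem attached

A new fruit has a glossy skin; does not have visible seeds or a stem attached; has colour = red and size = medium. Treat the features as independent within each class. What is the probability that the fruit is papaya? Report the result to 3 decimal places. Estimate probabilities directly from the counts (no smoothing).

papaya: (76/93) × (30/76) × (6/76) × (23/76) × (15/76) × (70/76) ≈ 0.00140105
mango: (17/93) × (4/17) × (15/17) × (5/17) × (9/17) × (1/17) ≈ 0.000347604
P(papaya | x) = 0.00140105 / 0.001748654 ≈ 0.801

0.801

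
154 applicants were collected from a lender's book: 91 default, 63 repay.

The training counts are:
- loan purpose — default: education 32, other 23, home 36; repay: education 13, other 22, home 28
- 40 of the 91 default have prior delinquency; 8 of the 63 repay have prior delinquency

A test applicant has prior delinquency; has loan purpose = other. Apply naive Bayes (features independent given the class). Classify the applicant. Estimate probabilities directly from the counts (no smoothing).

default

default: (91/154) × (23/91) × (40/91) ≈ 0.0656486
repay: (63/154) × (22/63) × (8/63) ≈ 0.0181406
Highest score → default.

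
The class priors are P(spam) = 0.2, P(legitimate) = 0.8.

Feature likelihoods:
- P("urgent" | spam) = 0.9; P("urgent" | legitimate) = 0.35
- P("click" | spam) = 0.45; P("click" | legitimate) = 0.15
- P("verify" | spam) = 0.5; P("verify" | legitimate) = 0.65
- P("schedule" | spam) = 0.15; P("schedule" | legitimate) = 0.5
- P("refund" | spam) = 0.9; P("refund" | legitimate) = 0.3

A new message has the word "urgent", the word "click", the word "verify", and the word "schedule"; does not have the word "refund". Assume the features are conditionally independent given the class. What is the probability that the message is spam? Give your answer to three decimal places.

0.060

spam: 0.2 × 0.9 × 0.45 × 0.5 × 0.15 × (1−0.9) = 0.0006075
legitimate: 0.8 × 0.35 × 0.15 × 0.65 × 0.5 × (1−0.3) = 0.009555
P(spam | x) = 0.0006075 / 0.0101625 ≈ 0.060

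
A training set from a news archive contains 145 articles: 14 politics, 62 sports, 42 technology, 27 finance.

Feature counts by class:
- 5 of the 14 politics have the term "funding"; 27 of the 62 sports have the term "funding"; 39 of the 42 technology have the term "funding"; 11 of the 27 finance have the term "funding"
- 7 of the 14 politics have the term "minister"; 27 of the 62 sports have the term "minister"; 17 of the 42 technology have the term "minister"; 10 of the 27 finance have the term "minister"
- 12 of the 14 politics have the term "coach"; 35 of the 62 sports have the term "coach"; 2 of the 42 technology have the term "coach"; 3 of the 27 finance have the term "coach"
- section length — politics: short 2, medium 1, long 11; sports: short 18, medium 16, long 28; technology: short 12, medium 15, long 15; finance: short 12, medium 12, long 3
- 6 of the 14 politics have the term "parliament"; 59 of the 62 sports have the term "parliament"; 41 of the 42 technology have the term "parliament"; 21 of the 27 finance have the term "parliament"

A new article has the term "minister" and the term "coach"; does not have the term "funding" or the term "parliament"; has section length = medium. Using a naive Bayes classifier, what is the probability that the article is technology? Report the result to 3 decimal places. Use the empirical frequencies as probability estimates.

politics: (14/145) × (9/14) × (7/14) × (12/14) × (1/14) × (8/14) ≈ 0.00108575
sports: (62/145) × (35/62) × (27/62) × (35/62) × (16/62) × (3/62) ≈ 0.00074098
technology: (42/145) × (3/42) × (17/42) × (2/42) × (15/42) × (1/42) ≈ 0.00000339099
finance: (27/145) × (16/27) × (10/27) × (3/27) × (12/27) × (6/27) ≈ 0.000448488
P(technology | x) = 0.00000339099 / 0.00227860899 ≈ 0.001

0.001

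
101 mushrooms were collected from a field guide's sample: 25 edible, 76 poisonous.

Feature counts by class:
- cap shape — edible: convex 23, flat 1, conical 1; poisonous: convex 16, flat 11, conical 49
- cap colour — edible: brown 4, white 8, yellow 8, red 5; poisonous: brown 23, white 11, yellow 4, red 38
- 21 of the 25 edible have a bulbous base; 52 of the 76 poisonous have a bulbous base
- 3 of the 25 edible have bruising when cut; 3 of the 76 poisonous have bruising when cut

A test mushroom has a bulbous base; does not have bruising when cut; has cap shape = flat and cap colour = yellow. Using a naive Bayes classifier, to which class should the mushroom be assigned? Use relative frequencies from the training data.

poisonous

edible: (25/101) × (1/25) × (8/25) × (21/25) × (22/25) ≈ 0.00234202
poisonous: (76/101) × (11/76) × (4/76) × (52/76) × (73/76) ≈ 0.00376718
Highest score → poisonous.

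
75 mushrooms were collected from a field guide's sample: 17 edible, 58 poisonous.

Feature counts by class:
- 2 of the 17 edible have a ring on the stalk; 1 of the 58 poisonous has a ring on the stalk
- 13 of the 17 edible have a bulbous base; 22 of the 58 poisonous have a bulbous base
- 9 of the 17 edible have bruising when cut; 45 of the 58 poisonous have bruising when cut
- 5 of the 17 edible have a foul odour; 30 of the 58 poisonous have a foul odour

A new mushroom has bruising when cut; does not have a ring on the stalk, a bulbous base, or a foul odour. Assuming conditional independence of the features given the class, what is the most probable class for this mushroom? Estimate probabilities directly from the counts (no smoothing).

edible: (17/75) × (15/17) × (4/17) × (9/17) × (12/17) ≈ 0.017586
poisonous: (58/75) × (57/58) × (36/58) × (45/58) × (28/58) ≈ 0.176686
Highest score → poisonous.

poisonous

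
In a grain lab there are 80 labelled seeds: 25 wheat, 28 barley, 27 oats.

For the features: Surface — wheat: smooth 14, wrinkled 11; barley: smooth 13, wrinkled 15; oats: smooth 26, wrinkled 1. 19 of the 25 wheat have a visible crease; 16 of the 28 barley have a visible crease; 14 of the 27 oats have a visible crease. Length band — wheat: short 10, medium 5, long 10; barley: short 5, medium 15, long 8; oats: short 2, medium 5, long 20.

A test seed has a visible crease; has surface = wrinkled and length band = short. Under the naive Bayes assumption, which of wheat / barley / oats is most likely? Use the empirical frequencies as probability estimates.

wheat: (25/80) × (11/25) × (19/25) × (10/25) = 0.0418
barley: (28/80) × (15/28) × (16/28) × (5/28) ≈ 0.0191327
oats: (27/80) × (1/27) × (14/27) × (2/27) ≈ 0.00048011
Highest score → wheat.

wheat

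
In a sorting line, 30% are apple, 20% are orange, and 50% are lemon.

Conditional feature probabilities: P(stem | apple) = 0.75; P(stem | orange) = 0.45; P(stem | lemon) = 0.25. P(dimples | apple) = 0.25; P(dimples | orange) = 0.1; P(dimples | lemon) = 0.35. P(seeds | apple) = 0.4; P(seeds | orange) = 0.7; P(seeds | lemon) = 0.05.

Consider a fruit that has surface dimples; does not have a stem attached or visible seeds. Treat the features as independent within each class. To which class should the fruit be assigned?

lemon

apple: 0.3 × (1−0.75) × 0.25 × (1−0.4) = 0.01125
orange: 0.2 × (1−0.45) × 0.1 × (1−0.7) = 0.0033
lemon: 0.5 × (1−0.25) × 0.35 × (1−0.05) = 0.1246875
Highest score → lemon.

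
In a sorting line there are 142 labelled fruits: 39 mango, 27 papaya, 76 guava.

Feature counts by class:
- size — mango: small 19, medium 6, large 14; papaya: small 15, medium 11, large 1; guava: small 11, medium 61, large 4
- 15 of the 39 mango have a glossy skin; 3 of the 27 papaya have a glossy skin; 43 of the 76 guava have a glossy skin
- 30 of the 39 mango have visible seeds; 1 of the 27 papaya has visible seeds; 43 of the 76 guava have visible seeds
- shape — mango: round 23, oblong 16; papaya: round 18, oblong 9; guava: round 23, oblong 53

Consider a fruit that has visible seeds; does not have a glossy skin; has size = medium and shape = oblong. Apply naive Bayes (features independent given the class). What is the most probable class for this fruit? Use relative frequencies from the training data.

mango: (39/142) × (6/39) × (24/39) × (30/39) × (16/39) ≈ 0.00820581
papaya: (27/142) × (11/27) × (24/27) × (1/27) × (9/27) ≈ 0.000850094
guava: (76/142) × (61/76) × (33/76) × (43/76) × (53/76) ≈ 0.0735968
Highest score → guava.

guava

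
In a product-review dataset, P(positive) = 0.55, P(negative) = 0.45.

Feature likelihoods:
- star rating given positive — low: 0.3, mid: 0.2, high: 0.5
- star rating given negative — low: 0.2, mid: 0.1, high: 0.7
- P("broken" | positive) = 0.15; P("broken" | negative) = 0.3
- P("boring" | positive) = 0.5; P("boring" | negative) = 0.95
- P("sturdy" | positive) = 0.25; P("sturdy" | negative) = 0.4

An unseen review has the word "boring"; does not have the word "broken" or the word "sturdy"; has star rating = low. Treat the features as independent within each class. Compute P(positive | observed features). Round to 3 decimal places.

0.594

positive: 0.55 × 0.3 × (1−0.15) × 0.5 × (1−0.25) = 0.05259375
negative: 0.45 × 0.2 × (1−0.3) × 0.95 × (1−0.4) = 0.03591
P(positive | x) = 0.05259375 / 0.08850375 ≈ 0.594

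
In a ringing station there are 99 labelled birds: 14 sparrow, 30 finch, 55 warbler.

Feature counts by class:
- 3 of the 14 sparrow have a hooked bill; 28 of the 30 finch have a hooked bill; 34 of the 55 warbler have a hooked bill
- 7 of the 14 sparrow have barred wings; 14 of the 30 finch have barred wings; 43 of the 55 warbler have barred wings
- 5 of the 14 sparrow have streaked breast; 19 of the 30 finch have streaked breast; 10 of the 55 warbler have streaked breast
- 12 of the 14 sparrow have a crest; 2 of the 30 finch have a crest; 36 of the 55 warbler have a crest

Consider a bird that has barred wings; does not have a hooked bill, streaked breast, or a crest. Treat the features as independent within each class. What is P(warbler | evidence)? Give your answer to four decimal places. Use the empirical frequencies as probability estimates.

sparrow: (14/99) × (11/14) × (7/14) × (9/14) × (2/14) ≈ 0.00510204
finch: (30/99) × (2/30) × (14/30) × (11/30) × (28/30) ≈ 0.00322634
warbler: (55/99) × (21/55) × (43/55) × (45/55) × (19/55) ≈ 0.0468738
P(warbler | x) = 0.0468738 / 0.05520218 ≈ 0.8491

0.8491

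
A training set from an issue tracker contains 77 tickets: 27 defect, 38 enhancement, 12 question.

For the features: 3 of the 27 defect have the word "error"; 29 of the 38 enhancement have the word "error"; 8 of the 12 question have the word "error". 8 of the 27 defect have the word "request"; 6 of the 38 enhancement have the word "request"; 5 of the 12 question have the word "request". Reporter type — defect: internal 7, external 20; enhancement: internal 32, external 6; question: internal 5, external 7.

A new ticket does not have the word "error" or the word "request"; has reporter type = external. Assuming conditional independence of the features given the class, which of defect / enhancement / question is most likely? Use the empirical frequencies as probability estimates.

defect

defect: (27/77) × (24/27) × (19/27) × (20/27) ≈ 0.162471
enhancement: (38/77) × (9/38) × (32/38) × (6/38) ≈ 0.0155412
question: (12/77) × (4/12) × (7/12) × (7/12) ≈ 0.0176768
Highest score → defect.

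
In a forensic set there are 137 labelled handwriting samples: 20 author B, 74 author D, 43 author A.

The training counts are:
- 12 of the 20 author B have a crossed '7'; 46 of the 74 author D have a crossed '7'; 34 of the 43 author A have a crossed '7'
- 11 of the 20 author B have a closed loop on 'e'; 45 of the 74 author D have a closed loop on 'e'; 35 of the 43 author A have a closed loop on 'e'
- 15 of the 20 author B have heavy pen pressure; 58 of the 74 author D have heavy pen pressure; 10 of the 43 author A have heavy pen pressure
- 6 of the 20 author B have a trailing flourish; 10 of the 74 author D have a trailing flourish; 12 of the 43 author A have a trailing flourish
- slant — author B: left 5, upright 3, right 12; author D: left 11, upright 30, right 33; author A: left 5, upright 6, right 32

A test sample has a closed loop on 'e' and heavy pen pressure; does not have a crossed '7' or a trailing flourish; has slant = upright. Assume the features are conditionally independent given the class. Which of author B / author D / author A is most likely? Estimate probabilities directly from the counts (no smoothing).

author D

author B: (20/137) × (8/20) × (11/20) × (15/20) × (14/20) × (3/20) ≈ 0.0025292
author D: (74/137) × (28/74) × (45/74) × (58/74) × (64/74) × (30/74) ≈ 0.0341548
author A: (43/137) × (9/43) × (35/43) × (10/43) × (31/43) × (6/43) ≈ 0.00125092
Highest score → author D.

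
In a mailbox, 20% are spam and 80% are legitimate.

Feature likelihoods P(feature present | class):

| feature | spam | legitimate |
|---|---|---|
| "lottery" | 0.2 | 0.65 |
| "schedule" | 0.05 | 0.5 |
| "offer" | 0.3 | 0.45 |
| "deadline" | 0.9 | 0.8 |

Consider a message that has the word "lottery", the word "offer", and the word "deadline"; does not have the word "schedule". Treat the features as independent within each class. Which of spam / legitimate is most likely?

legitimate

spam: 0.2 × 0.2 × (1−0.05) × 0.3 × 0.9 = 0.01026
legitimate: 0.8 × 0.65 × (1−0.5) × 0.45 × 0.8 = 0.0936
Highest score → legitimate.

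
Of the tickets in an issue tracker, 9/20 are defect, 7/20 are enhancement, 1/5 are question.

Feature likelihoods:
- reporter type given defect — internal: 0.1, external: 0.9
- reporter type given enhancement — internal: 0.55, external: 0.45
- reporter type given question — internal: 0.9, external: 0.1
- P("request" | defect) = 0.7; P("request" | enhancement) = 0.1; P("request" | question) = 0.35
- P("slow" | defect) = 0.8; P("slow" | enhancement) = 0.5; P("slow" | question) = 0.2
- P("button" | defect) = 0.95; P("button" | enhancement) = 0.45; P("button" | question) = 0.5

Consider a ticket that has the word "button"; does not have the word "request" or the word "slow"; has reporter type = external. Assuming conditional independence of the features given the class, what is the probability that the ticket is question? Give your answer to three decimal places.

defect: 0.45 × 0.9 × (1−0.7) × (1−0.8) × 0.95 = 0.023085
enhancement: 0.35 × 0.45 × (1−0.1) × (1−0.5) × 0.45 = 0.03189375
question: 0.2 × 0.1 × (1−0.35) × (1−0.2) × 0.5 = 0.0052
P(question | x) = 0.0052 / 0.06017875 ≈ 0.086

0.086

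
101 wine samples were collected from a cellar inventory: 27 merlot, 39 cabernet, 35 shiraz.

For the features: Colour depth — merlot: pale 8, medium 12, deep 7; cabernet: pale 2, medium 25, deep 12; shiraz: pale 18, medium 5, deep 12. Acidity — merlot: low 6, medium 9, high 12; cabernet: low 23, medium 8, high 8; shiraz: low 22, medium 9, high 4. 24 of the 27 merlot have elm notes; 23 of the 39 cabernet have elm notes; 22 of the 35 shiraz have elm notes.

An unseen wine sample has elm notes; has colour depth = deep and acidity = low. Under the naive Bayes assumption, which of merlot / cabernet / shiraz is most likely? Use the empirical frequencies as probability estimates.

shiraz

merlot: (27/101) × (7/27) × (6/27) × (24/27) ≈ 0.0136903
cabernet: (39/101) × (12/39) × (23/39) × (23/39) ≈ 0.0413225
shiraz: (35/101) × (12/35) × (22/35) × (22/35) ≈ 0.0469428
Highest score → shiraz.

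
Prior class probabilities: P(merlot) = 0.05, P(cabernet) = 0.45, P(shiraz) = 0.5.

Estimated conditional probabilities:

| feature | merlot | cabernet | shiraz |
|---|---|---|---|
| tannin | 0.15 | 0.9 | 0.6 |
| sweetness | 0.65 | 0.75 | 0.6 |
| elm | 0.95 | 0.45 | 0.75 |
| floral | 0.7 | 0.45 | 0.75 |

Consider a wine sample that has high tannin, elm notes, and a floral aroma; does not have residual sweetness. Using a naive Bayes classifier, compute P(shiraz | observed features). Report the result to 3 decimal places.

merlot: 0.05 × 0.15 × (1−0.65) × 0.95 × 0.7 = 0.001745625
cabernet: 0.45 × 0.9 × (1−0.75) × 0.45 × 0.45 = 0.020503125
shiraz: 0.5 × 0.6 × (1−0.6) × 0.75 × 0.75 = 0.0675
P(shiraz | x) = 0.0675 / 0.08974875 ≈ 0.752

0.752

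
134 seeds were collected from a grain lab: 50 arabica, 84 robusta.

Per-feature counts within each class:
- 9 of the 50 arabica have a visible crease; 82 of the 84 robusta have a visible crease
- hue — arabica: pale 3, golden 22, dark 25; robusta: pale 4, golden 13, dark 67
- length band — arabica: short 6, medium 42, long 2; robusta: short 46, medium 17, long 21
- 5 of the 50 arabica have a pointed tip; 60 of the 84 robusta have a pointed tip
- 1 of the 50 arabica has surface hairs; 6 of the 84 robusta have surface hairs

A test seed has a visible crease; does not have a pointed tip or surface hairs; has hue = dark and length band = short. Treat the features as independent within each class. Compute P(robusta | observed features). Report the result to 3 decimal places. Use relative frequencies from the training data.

0.952

arabica: (50/134) × (9/50) × (25/50) × (6/50) × (45/50) × (49/50) ≈ 0.00355433
robusta: (84/134) × (82/84) × (67/84) × (46/84) × (24/84) × (78/84) ≈ 0.0709137
P(robusta | x) = 0.0709137 / 0.07446803 ≈ 0.952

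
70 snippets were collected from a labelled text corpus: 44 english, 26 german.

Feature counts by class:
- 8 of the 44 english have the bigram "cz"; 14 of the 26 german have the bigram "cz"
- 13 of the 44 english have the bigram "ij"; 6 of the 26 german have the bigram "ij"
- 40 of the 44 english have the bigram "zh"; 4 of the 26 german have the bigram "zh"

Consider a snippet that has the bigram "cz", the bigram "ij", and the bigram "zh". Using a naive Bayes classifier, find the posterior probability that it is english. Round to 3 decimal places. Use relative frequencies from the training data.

english: (44/70) × (8/44) × (13/44) × (40/44) ≈ 0.0306966
german: (26/70) × (14/26) × (6/26) × (4/26) ≈ 0.00710059
P(english | x) = 0.0306966 / 0.03779719 ≈ 0.812

0.812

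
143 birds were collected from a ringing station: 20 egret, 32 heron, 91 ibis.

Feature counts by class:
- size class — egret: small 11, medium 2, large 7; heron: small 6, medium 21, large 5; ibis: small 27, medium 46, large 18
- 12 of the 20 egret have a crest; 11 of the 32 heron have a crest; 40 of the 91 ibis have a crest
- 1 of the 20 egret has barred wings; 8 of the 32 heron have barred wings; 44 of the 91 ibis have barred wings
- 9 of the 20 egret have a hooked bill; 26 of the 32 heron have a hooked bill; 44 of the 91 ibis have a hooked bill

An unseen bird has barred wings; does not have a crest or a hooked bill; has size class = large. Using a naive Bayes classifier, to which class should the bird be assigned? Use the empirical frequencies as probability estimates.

ibis

egret: (20/143) × (7/20) × (8/20) × (1/20) × (11/20) ≈ 0.000538462
heron: (32/143) × (5/32) × (21/32) × (8/32) × (6/32) ≈ 0.00107558
ibis: (91/143) × (18/91) × (51/91) × (44/91) × (47/91) ≈ 0.017617
Highest score → ibis.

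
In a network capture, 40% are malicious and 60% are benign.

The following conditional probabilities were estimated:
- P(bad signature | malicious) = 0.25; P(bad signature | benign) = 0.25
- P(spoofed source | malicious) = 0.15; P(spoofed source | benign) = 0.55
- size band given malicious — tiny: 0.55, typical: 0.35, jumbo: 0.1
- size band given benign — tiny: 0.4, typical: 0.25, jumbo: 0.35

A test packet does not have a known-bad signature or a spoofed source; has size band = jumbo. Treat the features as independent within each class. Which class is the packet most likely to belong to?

benign

malicious: 0.4 × (1−0.25) × (1−0.15) × 0.1 = 0.0255
benign: 0.6 × (1−0.25) × (1−0.55) × 0.35 = 0.070875
Highest score → benign.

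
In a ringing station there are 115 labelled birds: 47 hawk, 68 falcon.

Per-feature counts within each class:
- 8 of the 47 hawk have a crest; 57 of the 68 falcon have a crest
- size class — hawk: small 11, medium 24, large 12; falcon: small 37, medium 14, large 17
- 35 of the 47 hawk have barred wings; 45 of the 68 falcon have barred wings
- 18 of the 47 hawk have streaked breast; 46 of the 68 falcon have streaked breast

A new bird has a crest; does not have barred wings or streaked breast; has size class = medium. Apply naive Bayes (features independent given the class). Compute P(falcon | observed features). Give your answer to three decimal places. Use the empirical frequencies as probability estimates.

hawk: (47/115) × (8/47) × (24/47) × (12/47) × (29/47) ≈ 0.00559615
falcon: (68/115) × (57/68) × (14/68) × (23/68) × (22/68) ≈ 0.0111668
P(falcon | x) = 0.0111668 / 0.01676295 ≈ 0.666

0.666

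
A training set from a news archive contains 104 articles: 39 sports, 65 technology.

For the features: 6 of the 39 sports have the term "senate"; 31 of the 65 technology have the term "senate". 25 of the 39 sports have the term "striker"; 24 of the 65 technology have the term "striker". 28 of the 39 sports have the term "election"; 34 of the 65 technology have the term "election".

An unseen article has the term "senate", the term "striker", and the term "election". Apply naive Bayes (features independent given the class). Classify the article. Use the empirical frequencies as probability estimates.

sports: (39/104) × (6/39) × (25/39) × (28/39) ≈ 0.0265514
technology: (65/104) × (31/65) × (24/65) × (34/65) ≈ 0.0575694
Highest score → technology.

technology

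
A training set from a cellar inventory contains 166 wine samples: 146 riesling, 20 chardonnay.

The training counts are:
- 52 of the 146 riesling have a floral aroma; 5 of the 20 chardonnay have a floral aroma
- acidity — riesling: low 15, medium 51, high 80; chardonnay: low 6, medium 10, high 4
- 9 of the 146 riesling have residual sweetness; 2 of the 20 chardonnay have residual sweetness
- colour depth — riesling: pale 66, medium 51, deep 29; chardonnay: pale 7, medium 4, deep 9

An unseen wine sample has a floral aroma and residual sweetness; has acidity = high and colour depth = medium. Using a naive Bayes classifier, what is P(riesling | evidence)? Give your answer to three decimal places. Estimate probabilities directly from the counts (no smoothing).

riesling: (146/166) × (52/146) × (80/146) × (9/146) × (51/146) ≈ 0.00369606
chardonnay: (20/166) × (5/20) × (4/20) × (2/20) × (4/20) ≈ 0.000120482
P(riesling | x) = 0.00369606 / 0.003816542 ≈ 0.968

0.968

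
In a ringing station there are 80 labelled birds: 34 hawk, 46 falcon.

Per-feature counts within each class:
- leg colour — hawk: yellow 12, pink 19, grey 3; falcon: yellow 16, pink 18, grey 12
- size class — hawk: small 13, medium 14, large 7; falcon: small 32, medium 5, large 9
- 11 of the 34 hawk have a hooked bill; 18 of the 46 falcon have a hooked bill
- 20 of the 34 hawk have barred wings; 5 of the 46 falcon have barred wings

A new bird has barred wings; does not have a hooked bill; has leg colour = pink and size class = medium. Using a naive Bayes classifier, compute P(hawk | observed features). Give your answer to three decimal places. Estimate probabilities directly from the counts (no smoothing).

0.960

hawk: (34/80) × (19/34) × (14/34) × (23/34) × (20/34) ≈ 0.0389146
falcon: (46/80) × (18/46) × (5/46) × (28/46) × (5/46) ≈ 0.00161811
P(hawk | x) = 0.0389146 / 0.04053271 ≈ 0.960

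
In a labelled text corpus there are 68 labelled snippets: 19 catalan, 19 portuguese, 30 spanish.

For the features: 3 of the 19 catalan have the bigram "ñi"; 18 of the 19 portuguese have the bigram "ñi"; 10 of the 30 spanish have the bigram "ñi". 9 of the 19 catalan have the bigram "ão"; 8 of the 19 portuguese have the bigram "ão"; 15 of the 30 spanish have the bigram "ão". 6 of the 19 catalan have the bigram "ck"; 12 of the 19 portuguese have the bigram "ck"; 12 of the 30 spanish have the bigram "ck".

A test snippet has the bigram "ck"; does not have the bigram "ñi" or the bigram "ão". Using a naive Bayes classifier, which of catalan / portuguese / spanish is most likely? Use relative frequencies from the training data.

catalan: (19/68) × (16/19) × (10/19) × (6/19) ≈ 0.0391071
portuguese: (19/68) × (1/19) × (11/19) × (12/19) ≈ 0.00537722
spanish: (30/68) × (20/30) × (15/30) × (12/30) ≈ 0.0588235
Highest score → spanish.

spanish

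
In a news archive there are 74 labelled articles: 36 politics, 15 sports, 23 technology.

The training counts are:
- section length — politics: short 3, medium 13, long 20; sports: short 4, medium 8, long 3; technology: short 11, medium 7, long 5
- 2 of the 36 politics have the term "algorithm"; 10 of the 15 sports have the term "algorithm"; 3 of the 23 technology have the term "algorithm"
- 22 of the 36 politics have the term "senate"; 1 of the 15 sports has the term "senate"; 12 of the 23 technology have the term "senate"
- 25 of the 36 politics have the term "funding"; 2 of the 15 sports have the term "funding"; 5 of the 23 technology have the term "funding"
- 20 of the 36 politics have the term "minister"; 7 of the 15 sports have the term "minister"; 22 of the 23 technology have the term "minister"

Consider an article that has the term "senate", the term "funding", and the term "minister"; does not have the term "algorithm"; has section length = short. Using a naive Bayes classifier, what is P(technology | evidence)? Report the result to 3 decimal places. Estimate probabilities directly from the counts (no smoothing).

politics: (36/74) × (3/36) × (34/36) × (22/36) × (25/36) × (20/36) ≈ 0.00902716
sports: (15/74) × (4/15) × (5/15) × (1/15) × (2/15) × (7/15) ≈ 0.0000747414
technology: (23/74) × (11/23) × (20/23) × (12/23) × (5/23) × (22/23) ≈ 0.0140234
P(technology | x) = 0.0140234 / 0.0231253014 ≈ 0.606

0.606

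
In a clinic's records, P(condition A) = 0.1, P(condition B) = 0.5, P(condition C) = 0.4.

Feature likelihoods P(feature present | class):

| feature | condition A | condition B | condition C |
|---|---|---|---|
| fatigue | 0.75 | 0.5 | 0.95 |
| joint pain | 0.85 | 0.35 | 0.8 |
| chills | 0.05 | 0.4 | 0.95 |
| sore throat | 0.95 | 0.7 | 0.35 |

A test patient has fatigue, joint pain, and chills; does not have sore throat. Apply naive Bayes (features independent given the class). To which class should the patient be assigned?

condition C

condition A: 0.1 × 0.75 × 0.85 × 0.05 × (1−0.95) = 0.000159375
condition B: 0.5 × 0.5 × 0.35 × 0.4 × (1−0.7) = 0.0105
condition C: 0.4 × 0.95 × 0.8 × 0.95 × (1−0.35) = 0.18772
Highest score → condition C.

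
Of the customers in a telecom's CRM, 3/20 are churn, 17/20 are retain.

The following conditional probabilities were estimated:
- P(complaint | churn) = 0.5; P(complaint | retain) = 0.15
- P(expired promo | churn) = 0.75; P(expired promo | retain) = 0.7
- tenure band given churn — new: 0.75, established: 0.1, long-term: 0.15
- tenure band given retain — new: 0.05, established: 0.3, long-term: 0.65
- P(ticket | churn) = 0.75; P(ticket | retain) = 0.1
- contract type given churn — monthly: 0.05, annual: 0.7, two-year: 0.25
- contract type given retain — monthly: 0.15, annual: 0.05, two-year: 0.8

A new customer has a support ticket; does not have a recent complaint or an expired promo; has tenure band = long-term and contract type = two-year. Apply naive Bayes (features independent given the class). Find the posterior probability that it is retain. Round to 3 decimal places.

churn: 0.15 × (1−0.5) × (1−0.75) × 0.15 × 0.75 × 0.25 = 0.00052734375
retain: 0.85 × (1−0.15) × (1−0.7) × 0.65 × 0.1 × 0.8 = 0.011271
P(retain | x) = 0.011271 / 0.01179834375 ≈ 0.955

0.955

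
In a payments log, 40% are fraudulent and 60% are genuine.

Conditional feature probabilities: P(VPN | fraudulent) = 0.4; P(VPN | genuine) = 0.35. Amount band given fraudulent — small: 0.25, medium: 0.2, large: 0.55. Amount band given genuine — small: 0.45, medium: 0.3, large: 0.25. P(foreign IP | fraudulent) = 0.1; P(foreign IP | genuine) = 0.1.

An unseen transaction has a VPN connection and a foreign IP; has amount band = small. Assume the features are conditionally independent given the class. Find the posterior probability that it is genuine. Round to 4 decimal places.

0.7026

fraudulent: 0.4 × 0.4 × 0.25 × 0.1 = 0.004
genuine: 0.6 × 0.35 × 0.45 × 0.1 = 0.00945
P(genuine | x) = 0.00945 / 0.01345 ≈ 0.7026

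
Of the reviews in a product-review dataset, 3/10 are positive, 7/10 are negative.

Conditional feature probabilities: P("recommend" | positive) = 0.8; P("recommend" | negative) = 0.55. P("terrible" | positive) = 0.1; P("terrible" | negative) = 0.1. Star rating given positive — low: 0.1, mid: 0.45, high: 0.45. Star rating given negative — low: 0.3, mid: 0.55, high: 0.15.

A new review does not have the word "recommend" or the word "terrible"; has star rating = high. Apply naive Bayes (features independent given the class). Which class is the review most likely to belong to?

negative

positive: 0.3 × (1−0.8) × (1−0.1) × 0.45 = 0.0243
negative: 0.7 × (1−0.55) × (1−0.1) × 0.15 = 0.042525
Highest score → negative.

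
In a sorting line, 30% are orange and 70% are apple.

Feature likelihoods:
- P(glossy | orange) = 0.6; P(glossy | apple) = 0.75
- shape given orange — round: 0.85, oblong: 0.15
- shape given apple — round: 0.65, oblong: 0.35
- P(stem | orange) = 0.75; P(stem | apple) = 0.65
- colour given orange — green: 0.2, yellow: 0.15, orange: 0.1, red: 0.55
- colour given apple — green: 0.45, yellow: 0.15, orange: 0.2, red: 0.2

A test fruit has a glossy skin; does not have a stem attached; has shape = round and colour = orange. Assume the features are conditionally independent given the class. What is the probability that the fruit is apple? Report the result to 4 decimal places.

orange: 0.3 × 0.6 × 0.85 × (1−0.75) × 0.1 = 0.003825
apple: 0.7 × 0.75 × 0.65 × (1−0.65) × 0.2 = 0.0238875
P(apple | x) = 0.0238875 / 0.0277125 ≈ 0.8620

0.8620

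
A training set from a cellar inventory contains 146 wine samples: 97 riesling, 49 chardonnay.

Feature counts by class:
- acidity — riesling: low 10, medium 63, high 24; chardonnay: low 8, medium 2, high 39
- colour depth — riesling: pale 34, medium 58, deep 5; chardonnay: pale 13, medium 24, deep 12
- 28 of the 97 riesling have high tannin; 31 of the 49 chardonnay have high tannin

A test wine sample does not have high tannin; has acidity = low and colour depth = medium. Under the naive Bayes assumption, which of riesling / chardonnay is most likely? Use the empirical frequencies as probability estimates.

riesling: (97/146) × (10/97) × (58/97) × (69/97) ≈ 0.0291327
chardonnay: (49/146) × (8/49) × (24/49) × (18/49) ≈ 0.00985891
Highest score → riesling.

riesling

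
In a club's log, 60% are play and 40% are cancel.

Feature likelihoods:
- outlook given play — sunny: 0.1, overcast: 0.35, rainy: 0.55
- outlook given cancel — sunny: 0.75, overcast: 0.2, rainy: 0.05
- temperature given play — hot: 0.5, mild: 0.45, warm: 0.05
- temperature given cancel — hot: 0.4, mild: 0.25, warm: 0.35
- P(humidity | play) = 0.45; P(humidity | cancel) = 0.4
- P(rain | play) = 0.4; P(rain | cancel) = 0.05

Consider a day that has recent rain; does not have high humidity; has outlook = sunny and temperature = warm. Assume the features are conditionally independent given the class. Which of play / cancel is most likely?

cancel

play: 0.6 × 0.1 × 0.05 × (1−0.45) × 0.4 = 0.00066
cancel: 0.4 × 0.75 × 0.35 × (1−0.4) × 0.05 = 0.00315
Highest score → cancel.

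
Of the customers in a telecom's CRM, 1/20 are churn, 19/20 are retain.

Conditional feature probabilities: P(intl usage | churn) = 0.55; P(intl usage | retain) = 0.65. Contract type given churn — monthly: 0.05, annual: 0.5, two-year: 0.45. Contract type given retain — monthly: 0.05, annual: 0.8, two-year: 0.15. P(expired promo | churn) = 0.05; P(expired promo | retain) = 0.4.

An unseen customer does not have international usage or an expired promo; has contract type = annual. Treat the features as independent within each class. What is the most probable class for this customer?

retain

churn: 0.05 × (1−0.55) × 0.5 × (1−0.05) = 0.0106875
retain: 0.95 × (1−0.65) × 0.8 × (1−0.4) = 0.1596
Highest score → retain.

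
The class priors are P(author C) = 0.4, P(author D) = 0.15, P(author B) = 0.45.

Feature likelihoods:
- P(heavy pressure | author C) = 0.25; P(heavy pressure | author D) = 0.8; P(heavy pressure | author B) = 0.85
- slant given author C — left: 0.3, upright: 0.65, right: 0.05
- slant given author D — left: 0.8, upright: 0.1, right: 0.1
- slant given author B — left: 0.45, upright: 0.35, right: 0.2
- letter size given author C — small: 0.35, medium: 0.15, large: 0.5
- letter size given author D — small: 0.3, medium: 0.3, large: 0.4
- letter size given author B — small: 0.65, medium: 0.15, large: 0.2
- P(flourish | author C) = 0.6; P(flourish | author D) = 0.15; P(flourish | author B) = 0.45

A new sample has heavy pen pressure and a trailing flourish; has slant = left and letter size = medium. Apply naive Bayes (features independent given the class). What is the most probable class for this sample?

author C: 0.4 × 0.25 × 0.3 × 0.15 × 0.6 = 0.0027
author D: 0.15 × 0.8 × 0.8 × 0.3 × 0.15 = 0.00432
author B: 0.45 × 0.85 × 0.45 × 0.15 × 0.45 = 0.0116184375
Highest score → author B.

author B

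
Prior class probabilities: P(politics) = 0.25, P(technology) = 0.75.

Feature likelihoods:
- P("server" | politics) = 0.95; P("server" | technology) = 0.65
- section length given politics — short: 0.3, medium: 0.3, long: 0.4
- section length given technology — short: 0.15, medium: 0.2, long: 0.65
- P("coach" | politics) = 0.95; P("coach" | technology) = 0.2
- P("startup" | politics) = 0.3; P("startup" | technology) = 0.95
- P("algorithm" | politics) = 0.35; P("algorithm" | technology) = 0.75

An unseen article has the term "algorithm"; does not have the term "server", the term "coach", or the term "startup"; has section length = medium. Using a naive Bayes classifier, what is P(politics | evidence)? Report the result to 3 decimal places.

0.028

politics: 0.25 × (1−0.95) × 0.3 × (1−0.95) × (1−0.3) × 0.35 = 0.0000459375
technology: 0.75 × (1−0.65) × 0.2 × (1−0.2) × (1−0.95) × 0.75 = 0.001575
P(politics | x) = 0.0000459375 / 0.0016209375 ≈ 0.028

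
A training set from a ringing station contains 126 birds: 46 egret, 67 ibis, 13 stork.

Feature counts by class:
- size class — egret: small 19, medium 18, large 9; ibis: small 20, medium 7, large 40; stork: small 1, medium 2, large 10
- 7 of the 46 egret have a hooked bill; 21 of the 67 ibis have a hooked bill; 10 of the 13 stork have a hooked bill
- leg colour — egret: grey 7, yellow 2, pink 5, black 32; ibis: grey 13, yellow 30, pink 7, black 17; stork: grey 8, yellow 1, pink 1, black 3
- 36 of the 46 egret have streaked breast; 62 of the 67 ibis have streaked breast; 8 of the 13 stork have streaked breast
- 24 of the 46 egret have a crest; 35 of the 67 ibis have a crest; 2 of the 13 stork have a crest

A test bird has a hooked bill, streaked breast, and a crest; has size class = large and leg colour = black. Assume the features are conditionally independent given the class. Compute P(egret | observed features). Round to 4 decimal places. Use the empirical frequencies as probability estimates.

0.1857

egret: (46/126) × (9/46) × (7/46) × (32/46) × (36/46) × (24/46) ≈ 0.00308747
ibis: (67/126) × (40/67) × (21/67) × (17/67) × (62/67) × (35/67) ≈ 0.0122044
stork: (13/126) × (10/13) × (10/13) × (3/13) × (8/13) × (2/13) ≈ 0.00133382
P(egret | x) = 0.00308747 / 0.01662569 ≈ 0.1857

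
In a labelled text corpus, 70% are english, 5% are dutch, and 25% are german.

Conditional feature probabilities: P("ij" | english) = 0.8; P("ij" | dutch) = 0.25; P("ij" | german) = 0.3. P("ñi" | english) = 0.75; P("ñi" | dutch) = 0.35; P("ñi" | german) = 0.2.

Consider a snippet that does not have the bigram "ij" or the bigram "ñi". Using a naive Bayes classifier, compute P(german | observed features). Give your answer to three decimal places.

english: 0.7 × (1−0.8) × (1−0.75) = 0.035
dutch: 0.05 × (1−0.25) × (1−0.35) = 0.024375
german: 0.25 × (1−0.3) × (1−0.2) = 0.14
P(german | x) = 0.14 / 0.199375 ≈ 0.702

0.702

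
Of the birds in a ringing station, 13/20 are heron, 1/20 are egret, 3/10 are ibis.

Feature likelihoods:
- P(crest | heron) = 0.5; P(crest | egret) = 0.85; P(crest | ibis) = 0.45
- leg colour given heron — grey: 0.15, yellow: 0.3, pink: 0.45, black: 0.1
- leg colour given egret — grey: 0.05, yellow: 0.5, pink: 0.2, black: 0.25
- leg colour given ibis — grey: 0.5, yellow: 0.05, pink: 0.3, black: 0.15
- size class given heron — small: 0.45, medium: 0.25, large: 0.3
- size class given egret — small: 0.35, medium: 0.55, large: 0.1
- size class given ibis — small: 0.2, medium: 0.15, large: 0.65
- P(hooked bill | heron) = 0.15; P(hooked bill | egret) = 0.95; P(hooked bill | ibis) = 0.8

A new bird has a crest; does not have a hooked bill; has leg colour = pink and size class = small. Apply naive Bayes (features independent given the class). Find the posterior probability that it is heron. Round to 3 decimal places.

heron: 0.65 × 0.5 × 0.45 × 0.45 × (1−0.15) = 0.055940625
egret: 0.05 × 0.85 × 0.2 × 0.35 × (1−0.95) = 0.00014875
ibis: 0.3 × 0.45 × 0.3 × 0.2 × (1−0.8) = 0.00162
P(heron | x) = 0.055940625 / 0.057709375 ≈ 0.969

0.969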